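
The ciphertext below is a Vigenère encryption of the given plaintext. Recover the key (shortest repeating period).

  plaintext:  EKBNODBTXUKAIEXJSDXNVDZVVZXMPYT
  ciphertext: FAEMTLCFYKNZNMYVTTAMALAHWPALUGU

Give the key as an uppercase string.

  i= 0: F-E =  1 → B
  i= 1: A-K = 16 → Q
  i= 2: E-B =  3 → D
  i= 3: M-N = 25 → Z
  i= 4: T-O =  5 → F
  i= 5: L-D =  8 → I
  i= 6: C-B =  1 → B
  i= 7: F-T = 12 → M
  i= 8: Y-X =  1 → B
  i= 9: K-U = 16 → Q
  i=10: N-K =  3 → D
  i=11: Z-A = 25 → Z
  i=12: N-I =  5 → F
  i=13: M-E =  8 → I
  i=14: Y-X =  1 → B
  i=15: V-J = 12 → M
  i=16: T-S =  1 → B
  i=17: T-D = 16 → Q
  i=18: A-X =  3 → D
  i=19: M-N = 25 → Z
  i=20: A-V =  5 → F
  i=21: L-D =  8 → I
  i=22: A-Z =  1 → B
  i=23: H-V = 12 → M
  i=24: W-V =  1 → B
  i=25: P-Z = 16 → Q
  i=26: A-X =  3 → D
  i=27: L-M = 25 → Z
  i=28: U-P =  5 → F
  i=29: G-Y =  8 → I
  i=30: U-T =  1 → B
  shifts repeat with period 8: BQDZFIBM

BQDZFIBM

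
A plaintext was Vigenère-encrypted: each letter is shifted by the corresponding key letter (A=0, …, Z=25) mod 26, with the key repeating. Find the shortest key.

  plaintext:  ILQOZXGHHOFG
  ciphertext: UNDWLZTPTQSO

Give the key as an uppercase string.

MCNI

  i= 0: U-I = 12 → M
  i= 1: N-L =  2 → C
  i= 2: D-Q = 13 → N
  i= 3: W-O =  8 → I
  i= 4: L-Z = 12 → M
  i= 5: Z-X =  2 → C
  i= 6: T-G = 13 → N
  i= 7: P-H =  8 → I
  i= 8: T-H = 12 → M
  i= 9: Q-O =  2 → C
  i=10: S-F = 13 → N
  i=11: O-G =  8 → I
  shifts repeat with period 4: MCNI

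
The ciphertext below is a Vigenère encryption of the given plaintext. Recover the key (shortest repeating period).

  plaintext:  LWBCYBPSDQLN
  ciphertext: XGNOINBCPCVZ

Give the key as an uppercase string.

MKM

  i= 0: X-L = 12 → M
  i= 1: G-W = 10 → K
  i= 2: N-B = 12 → M
  i= 3: O-C = 12 → M
  i= 4: I-Y = 10 → K
  i= 5: N-B = 12 → M
  i= 6: B-P = 12 → M
  i= 7: C-S = 10 → K
  i= 8: P-D = 12 → M
  i= 9: C-Q = 12 → M
  i=10: V-L = 10 → K
  i=11: Z-N = 12 → M
  shifts repeat with period 3: MKM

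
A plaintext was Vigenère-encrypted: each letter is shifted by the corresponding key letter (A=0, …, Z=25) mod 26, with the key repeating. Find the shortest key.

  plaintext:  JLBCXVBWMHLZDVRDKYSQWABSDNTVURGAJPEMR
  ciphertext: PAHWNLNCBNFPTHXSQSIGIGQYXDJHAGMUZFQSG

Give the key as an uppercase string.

  i= 0: P-J =  6 → G
  i= 1: A-L = 15 → P
  i= 2: H-B =  6 → G
  i= 3: W-C = 20 → U
  i= 4: N-X = 16 → Q
  i= 5: L-V = 16 → Q
  i= 6: N-B = 12 → M
  i= 7: C-W =  6 → G
  i= 8: B-M = 15 → P
  i= 9: N-H =  6 → G
  i=10: F-L = 20 → U
  i=11: P-Z = 16 → Q
  i=12: T-D = 16 → Q
  i=13: H-V = 12 → M
  i=14: X-R =  6 → G
  i=15: S-D = 15 → P
  i=16: Q-K =  6 → G
  i=17: S-Y = 20 → U
  i=18: I-S = 16 → Q
  i=19: G-Q = 16 → Q
  i=20: I-W = 12 → M
  i=21: G-A =  6 → G
  i=22: Q-B = 15 → P
  i=23: Y-S =  6 → G
  i=24: X-D = 20 → U
  i=25: D-N = 16 → Q
  i=26: J-T = 16 → Q
  i=27: H-V = 12 → M
  i=28: A-U =  6 → G
  i=29: G-R = 15 → P
  i=30: M-G =  6 → G
  i=31: U-A = 20 → U
  i=32: Z-J = 16 → Q
  i=33: F-P = 16 → Q
  i=34: Q-E = 12 → M
  i=35: S-M =  6 → G
  i=36: G-R = 15 → P
  shifts repeat with period 7: GPGUQQM

GPGUQQM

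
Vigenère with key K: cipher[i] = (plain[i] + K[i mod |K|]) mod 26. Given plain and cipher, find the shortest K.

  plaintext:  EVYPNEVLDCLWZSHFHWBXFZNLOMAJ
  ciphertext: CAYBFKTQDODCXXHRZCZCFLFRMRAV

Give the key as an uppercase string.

YFAMSG

  i= 0: C-E = 24 → Y
  i= 1: A-V =  5 → F
  i= 2: Y-Y =  0 → A
  i= 3: B-P = 12 → M
  i= 4: F-N = 18 → S
  i= 5: K-E =  6 → G
  i= 6: T-V = 24 → Y
  i= 7: Q-L =  5 → F
  i= 8: D-D =  0 → A
  i= 9: O-C = 12 → M
  i=10: D-L = 18 → S
  i=11: C-W =  6 → G
  i=12: X-Z = 24 → Y
  i=13: X-S =  5 → F
  i=14: H-H =  0 → A
  i=15: R-F = 12 → M
  i=16: Z-H = 18 → S
  i=17: C-W =  6 → G
  i=18: Z-B = 24 → Y
  i=19: C-X =  5 → F
  i=20: F-F =  0 → A
  i=21: L-Z = 12 → M
  i=22: F-N = 18 → S
  i=23: R-L =  6 → G
  i=24: M-O = 24 → Y
  i=25: R-M =  5 → F
  i=26: A-A =  0 → A
  i=27: V-J = 12 → M
  shifts repeat with period 6: YFAMSG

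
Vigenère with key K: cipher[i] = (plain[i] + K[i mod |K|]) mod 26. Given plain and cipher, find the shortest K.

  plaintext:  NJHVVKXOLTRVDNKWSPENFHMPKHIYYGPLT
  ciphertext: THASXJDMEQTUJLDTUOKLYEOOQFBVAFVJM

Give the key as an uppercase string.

GYTXCZ

  i= 0: T-N =  6 → G
  i= 1: H-J = 24 → Y
  i= 2: A-H = 19 → T
  i= 3: S-V = 23 → X
  i= 4: X-V =  2 → C
  i= 5: J-K = 25 → Z
  i= 6: D-X =  6 → G
  i= 7: M-O = 24 → Y
  i= 8: E-L = 19 → T
  i= 9: Q-T = 23 → X
  i=10: T-R =  2 → C
  i=11: U-V = 25 → Z
  i=12: J-D =  6 → G
  i=13: L-N = 24 → Y
  i=14: D-K = 19 → T
  i=15: T-W = 23 → X
  i=16: U-S =  2 → C
  i=17: O-P = 25 → Z
  i=18: K-E =  6 → G
  i=19: L-N = 24 → Y
  i=20: Y-F = 19 → T
  i=21: E-H = 23 → X
  i=22: O-M =  2 → C
  i=23: O-P = 25 → Z
  i=24: Q-K =  6 → G
  i=25: F-H = 24 → Y
  i=26: B-I = 19 → T
  i=27: V-Y = 23 → X
  i=28: A-Y =  2 → C
  i=29: F-G = 25 → Z
  i=30: V-P =  6 → G
  i=31: J-L = 24 → Y
  i=32: M-T = 19 → T
  shifts repeat with period 6: GYTXCZ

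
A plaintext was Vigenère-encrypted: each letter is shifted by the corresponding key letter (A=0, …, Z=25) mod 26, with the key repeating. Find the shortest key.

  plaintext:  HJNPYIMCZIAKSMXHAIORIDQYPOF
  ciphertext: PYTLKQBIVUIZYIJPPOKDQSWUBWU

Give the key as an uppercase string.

IPGWM

  i= 0: P-H =  8 → I
  i= 1: Y-J = 15 → P
  i= 2: T-N =  6 → G
  i= 3: L-P = 22 → W
  i= 4: K-Y = 12 → M
  i= 5: Q-I =  8 → I
  i= 6: B-M = 15 → P
  i= 7: I-C =  6 → G
  i= 8: V-Z = 22 → W
  i= 9: U-I = 12 → M
  i=10: I-A =  8 → I
  i=11: Z-K = 15 → P
  i=12: Y-S =  6 → G
  i=13: I-M = 22 → W
  i=14: J-X = 12 → M
  i=15: P-H =  8 → I
  i=16: P-A = 15 → P
  i=17: O-I =  6 → G
  i=18: K-O = 22 → W
  i=19: D-R = 12 → M
  i=20: Q-I =  8 → I
  i=21: S-D = 15 → P
  i=22: W-Q =  6 → G
  i=23: U-Y = 22 → W
  i=24: B-P = 12 → M
  i=25: W-O =  8 → I
  i=26: U-F = 15 → P
  shifts repeat with period 5: IPGWM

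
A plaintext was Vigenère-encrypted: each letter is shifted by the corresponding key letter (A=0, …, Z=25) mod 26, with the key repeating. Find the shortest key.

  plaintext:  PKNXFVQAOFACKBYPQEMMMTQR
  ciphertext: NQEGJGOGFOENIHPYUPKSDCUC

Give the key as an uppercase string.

YGRJEL

  i= 0: N-P = 24 → Y
  i= 1: Q-K =  6 → G
  i= 2: E-N = 17 → R
  i= 3: G-X =  9 → J
  i= 4: J-F =  4 → E
  i= 5: G-V = 11 → L
  i= 6: O-Q = 24 → Y
  i= 7: G-A =  6 → G
  i= 8: F-O = 17 → R
  i= 9: O-F =  9 → J
  i=10: E-A =  4 → E
  i=11: N-C = 11 → L
  i=12: I-K = 24 → Y
  i=13: H-B =  6 → G
  i=14: P-Y = 17 → R
  i=15: Y-P =  9 → J
  i=16: U-Q =  4 → E
  i=17: P-E = 11 → L
  i=18: K-M = 24 → Y
  i=19: S-M =  6 → G
  i=20: D-M = 17 → R
  i=21: C-T =  9 → J
  i=22: U-Q =  4 → E
  i=23: C-R = 11 → L
  shifts repeat with period 6: YGRJEL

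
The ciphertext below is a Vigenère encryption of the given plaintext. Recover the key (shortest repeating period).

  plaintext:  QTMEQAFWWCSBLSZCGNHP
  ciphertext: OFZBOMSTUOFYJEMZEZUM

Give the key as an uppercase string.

  i= 0: O-Q = 24 → Y
  i= 1: F-T = 12 → M
  i= 2: Z-M = 13 → N
  i= 3: B-E = 23 → X
  i= 4: O-Q = 24 → Y
  i= 5: M-A = 12 → M
  i= 6: S-F = 13 → N
  i= 7: T-W = 23 → X
  i= 8: U-W = 24 → Y
  i= 9: O-C = 12 → M
  i=10: F-S = 13 → N
  i=11: Y-B = 23 → X
  i=12: J-L = 24 → Y
  i=13: E-S = 12 → M
  i=14: M-Z = 13 → N
  i=15: Z-C = 23 → X
  i=16: E-G = 24 → Y
  i=17: Z-N = 12 → M
  i=18: U-H = 13 → N
  i=19: M-P = 23 → X
  shifts repeat with period 4: YMNX

YMNX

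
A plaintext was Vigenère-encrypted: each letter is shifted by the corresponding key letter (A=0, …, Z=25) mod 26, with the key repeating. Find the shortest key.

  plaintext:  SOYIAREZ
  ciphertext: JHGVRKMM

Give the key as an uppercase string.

  i= 0: J-S = 17 → R
  i= 1: H-O = 19 → T
  i= 2: G-Y =  8 → I
  i= 3: V-I = 13 → N
  i= 4: R-A = 17 → R
  i= 5: K-R = 19 → T
  i= 6: M-E =  8 → I
  i= 7: M-Z = 13 → N
  shifts repeat with period 4: RTIN

RTIN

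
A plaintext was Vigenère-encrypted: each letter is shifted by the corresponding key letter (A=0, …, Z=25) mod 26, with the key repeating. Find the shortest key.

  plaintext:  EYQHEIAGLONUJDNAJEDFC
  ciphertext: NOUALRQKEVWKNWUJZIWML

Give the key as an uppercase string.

  i= 0: N-E =  9 → J
  i= 1: O-Y = 16 → Q
  i= 2: U-Q =  4 → E
  i= 3: A-H = 19 → T
  i= 4: L-E =  7 → H
  i= 5: R-I =  9 → J
  i= 6: Q-A = 16 → Q
  i= 7: K-G =  4 → E
  i= 8: E-L = 19 → T
  i= 9: V-O =  7 → H
  i=10: W-N =  9 → J
  i=11: K-U = 16 → Q
  i=12: N-J =  4 → E
  i=13: W-D = 19 → T
  i=14: U-N =  7 → H
  i=15: J-A =  9 → J
  i=16: Z-J = 16 → Q
  i=17: I-E =  4 → E
  i=18: W-D = 19 → T
  i=19: M-F =  7 → H
  i=20: L-C =  9 → J
  shifts repeat with period 5: JQETH

JQETH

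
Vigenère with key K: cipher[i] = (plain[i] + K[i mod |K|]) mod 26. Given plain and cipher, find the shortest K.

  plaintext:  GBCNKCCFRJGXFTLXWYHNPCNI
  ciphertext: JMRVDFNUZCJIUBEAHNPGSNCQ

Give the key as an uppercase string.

DLPIT

  i= 0: J-G =  3 → D
  i= 1: M-B = 11 → L
  i= 2: R-C = 15 → P
  i= 3: V-N =  8 → I
  i= 4: D-K = 19 → T
  i= 5: F-C =  3 → D
  i= 6: N-C = 11 → L
  i= 7: U-F = 15 → P
  i= 8: Z-R =  8 → I
  i= 9: C-J = 19 → T
  i=10: J-G =  3 → D
  i=11: I-X = 11 → L
  i=12: U-F = 15 → P
  i=13: B-T =  8 → I
  i=14: E-L = 19 → T
  i=15: A-X =  3 → D
  i=16: H-W = 11 → L
  i=17: N-Y = 15 → P
  i=18: P-H =  8 → I
  i=19: G-N = 19 → T
  i=20: S-P =  3 → D
  i=21: N-C = 11 → L
  i=22: C-N = 15 → P
  i=23: Q-I =  8 → I
  shifts repeat with period 5: DLPIT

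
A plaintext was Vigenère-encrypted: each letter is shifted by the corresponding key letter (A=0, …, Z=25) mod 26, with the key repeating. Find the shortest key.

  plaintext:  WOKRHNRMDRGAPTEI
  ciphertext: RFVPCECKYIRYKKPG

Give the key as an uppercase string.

VRLY

  i= 0: R-W = 21 → V
  i= 1: F-O = 17 → R
  i= 2: V-K = 11 → L
  i= 3: P-R = 24 → Y
  i= 4: C-H = 21 → V
  i= 5: E-N = 17 → R
  i= 6: C-R = 11 → L
  i= 7: K-M = 24 → Y
  i= 8: Y-D = 21 → V
  i= 9: I-R = 17 → R
  i=10: R-G = 11 → L
  i=11: Y-A = 24 → Y
  i=12: K-P = 21 → V
  i=13: K-T = 17 → R
  i=14: P-E = 11 → L
  i=15: G-I = 24 → Y
  shifts repeat with period 4: VRLY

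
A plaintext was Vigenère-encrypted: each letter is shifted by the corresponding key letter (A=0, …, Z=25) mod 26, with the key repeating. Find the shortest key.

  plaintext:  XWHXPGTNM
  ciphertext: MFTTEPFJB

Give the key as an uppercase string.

PJMW

  i= 0: M-X = 15 → P
  i= 1: F-W =  9 → J
  i= 2: T-H = 12 → M
  i= 3: T-X = 22 → W
  i= 4: E-P = 15 → P
  i= 5: P-G =  9 → J
  i= 6: F-T = 12 → M
  i= 7: J-N = 22 → W
  i= 8: B-M = 15 → P
  shifts repeat with period 4: PJMW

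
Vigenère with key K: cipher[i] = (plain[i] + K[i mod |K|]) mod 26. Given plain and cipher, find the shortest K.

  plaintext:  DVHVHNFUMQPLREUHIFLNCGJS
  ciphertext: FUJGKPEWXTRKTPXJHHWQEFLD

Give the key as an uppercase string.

  i= 0: F-D =  2 → C
  i= 1: U-V = 25 → Z
  i= 2: J-H =  2 → C
  i= 3: G-V = 11 → L
  i= 4: K-H =  3 → D
  i= 5: P-N =  2 → C
  i= 6: E-F = 25 → Z
  i= 7: W-U =  2 → C
  i= 8: X-M = 11 → L
  i= 9: T-Q =  3 → D
  i=10: R-P =  2 → C
  i=11: K-L = 25 → Z
  i=12: T-R =  2 → C
  i=13: P-E = 11 → L
  i=14: X-U =  3 → D
  i=15: J-H =  2 → C
  i=16: H-I = 25 → Z
  i=17: H-F =  2 → C
  i=18: W-L = 11 → L
  i=19: Q-N =  3 → D
  i=20: E-C =  2 → C
  i=21: F-G = 25 → Z
  i=22: L-J =  2 → C
  i=23: D-S = 11 → L
  shifts repeat with period 5: CZCLD

CZCLD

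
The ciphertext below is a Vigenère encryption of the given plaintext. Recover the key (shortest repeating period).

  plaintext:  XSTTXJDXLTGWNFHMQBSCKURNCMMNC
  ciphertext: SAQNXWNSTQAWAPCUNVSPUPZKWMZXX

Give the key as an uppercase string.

VIXUANK

  i= 0: S-X = 21 → V
  i= 1: A-S =  8 → I
  i= 2: Q-T = 23 → X
  i= 3: N-T = 20 → U
  i= 4: X-X =  0 → A
  i= 5: W-J = 13 → N
  i= 6: N-D = 10 → K
  i= 7: S-X = 21 → V
  i= 8: T-L =  8 → I
  i= 9: Q-T = 23 → X
  i=10: A-G = 20 → U
  i=11: W-W =  0 → A
  i=12: A-N = 13 → N
  i=13: P-F = 10 → K
  i=14: C-H = 21 → V
  i=15: U-M =  8 → I
  i=16: N-Q = 23 → X
  i=17: V-B = 20 → U
  i=18: S-S =  0 → A
  i=19: P-C = 13 → N
  i=20: U-K = 10 → K
  i=21: P-U = 21 → V
  i=22: Z-R =  8 → I
  i=23: K-N = 23 → X
  i=24: W-C = 20 → U
  i=25: M-M =  0 → A
  i=26: Z-M = 13 → N
  i=27: X-N = 10 → K
  i=28: X-C = 21 → V
  shifts repeat with period 7: VIXUANK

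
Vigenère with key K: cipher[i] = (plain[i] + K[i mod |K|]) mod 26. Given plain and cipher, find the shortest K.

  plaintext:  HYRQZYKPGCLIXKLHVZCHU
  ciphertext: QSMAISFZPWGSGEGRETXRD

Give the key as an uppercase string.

  i= 0: Q-H =  9 → J
  i= 1: S-Y = 20 → U
  i= 2: M-R = 21 → V
  i= 3: A-Q = 10 → K
  i= 4: I-Z =  9 → J
  i= 5: S-Y = 20 → U
  i= 6: F-K = 21 → V
  i= 7: Z-P = 10 → K
  i= 8: P-G =  9 → J
  i= 9: W-C = 20 → U
  i=10: G-L = 21 → V
  i=11: S-I = 10 → K
  i=12: G-X =  9 → J
  i=13: E-K = 20 → U
  i=14: G-L = 21 → V
  i=15: R-H = 10 → K
  i=16: E-V =  9 → J
  i=17: T-Z = 20 → U
  i=18: X-C = 21 → V
  i=19: R-H = 10 → K
  i=20: D-U =  9 → J
  shifts repeat with period 4: JUVK

JUVK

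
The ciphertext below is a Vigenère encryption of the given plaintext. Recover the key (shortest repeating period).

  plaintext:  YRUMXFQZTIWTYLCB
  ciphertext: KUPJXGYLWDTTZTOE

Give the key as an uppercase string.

  i= 0: K-Y = 12 → M
  i= 1: U-R =  3 → D
  i= 2: P-U = 21 → V
  i= 3: J-M = 23 → X
  i= 4: X-X =  0 → A
  i= 5: G-F =  1 → B
  i= 6: Y-Q =  8 → I
  i= 7: L-Z = 12 → M
  i= 8: W-T =  3 → D
  i= 9: D-I = 21 → V
  i=10: T-W = 23 → X
  i=11: T-T =  0 → A
  i=12: Z-Y =  1 → B
  i=13: T-L =  8 → I
  i=14: O-C = 12 → M
  i=15: E-B =  3 → D
  shifts repeat with period 7: MDVXABI

MDVXABI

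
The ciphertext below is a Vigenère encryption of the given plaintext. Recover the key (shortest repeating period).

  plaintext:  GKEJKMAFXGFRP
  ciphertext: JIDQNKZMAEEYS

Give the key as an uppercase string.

  i= 0: J-G =  3 → D
  i= 1: I-K = 24 → Y
  i= 2: D-E = 25 → Z
  i= 3: Q-J =  7 → H
  i= 4: N-K =  3 → D
  i= 5: K-M = 24 → Y
  i= 6: Z-A = 25 → Z
  i= 7: M-F =  7 → H
  i= 8: A-X =  3 → D
  i= 9: E-G = 24 → Y
  i=10: E-F = 25 → Z
  i=11: Y-R =  7 → H
  i=12: S-P =  3 → D
  shifts repeat with period 4: DYZH

DYZH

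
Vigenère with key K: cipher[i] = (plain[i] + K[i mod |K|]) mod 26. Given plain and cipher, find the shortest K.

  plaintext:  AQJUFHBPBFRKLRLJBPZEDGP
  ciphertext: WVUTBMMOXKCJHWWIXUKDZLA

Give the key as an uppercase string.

  i= 0: W-A = 22 → W
  i= 1: V-Q =  5 → F
  i= 2: U-J = 11 → L
  i= 3: T-U = 25 → Z
  i= 4: B-F = 22 → W
  i= 5: M-H =  5 → F
  i= 6: M-B = 11 → L
  i= 7: O-P = 25 → Z
  i= 8: X-B = 22 → W
  i= 9: K-F =  5 → F
  i=10: C-R = 11 → L
  i=11: J-K = 25 → Z
  i=12: H-L = 22 → W
  i=13: W-R =  5 → F
  i=14: W-L = 11 → L
  i=15: I-J = 25 → Z
  i=16: X-B = 22 → W
  i=17: U-P =  5 → F
  i=18: K-Z = 11 → L
  i=19: D-E = 25 → Z
  i=20: Z-D = 22 → W
  i=21: L-G =  5 → F
  i=22: A-P = 11 → L
  shifts repeat with period 4: WFLZ

WFLZ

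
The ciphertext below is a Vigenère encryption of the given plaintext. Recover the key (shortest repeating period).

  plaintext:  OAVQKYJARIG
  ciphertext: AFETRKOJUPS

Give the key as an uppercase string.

MFJDH

  i= 0: A-O = 12 → M
  i= 1: F-A =  5 → F
  i= 2: E-V =  9 → J
  i= 3: T-Q =  3 → D
  i= 4: R-K =  7 → H
  i= 5: K-Y = 12 → M
  i= 6: O-J =  5 → F
  i= 7: J-A =  9 → J
  i= 8: U-R =  3 → D
  i= 9: P-I =  7 → H
  i=10: S-G = 12 → M
  shifts repeat with period 5: MFJDH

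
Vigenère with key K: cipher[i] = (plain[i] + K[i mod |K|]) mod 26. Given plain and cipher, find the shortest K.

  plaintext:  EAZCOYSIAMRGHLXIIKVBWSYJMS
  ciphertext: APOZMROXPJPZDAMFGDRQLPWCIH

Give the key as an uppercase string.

  i= 0: A-E = 22 → W
  i= 1: P-A = 15 → P
  i= 2: O-Z = 15 → P
  i= 3: Z-C = 23 → X
  i= 4: M-O = 24 → Y
  i= 5: R-Y = 19 → T
  i= 6: O-S = 22 → W
  i= 7: X-I = 15 → P
  i= 8: P-A = 15 → P
  i= 9: J-M = 23 → X
  i=10: P-R = 24 → Y
  i=11: Z-G = 19 → T
  i=12: D-H = 22 → W
  i=13: A-L = 15 → P
  i=14: M-X = 15 → P
  i=15: F-I = 23 → X
  i=16: G-I = 24 → Y
  i=17: D-K = 19 → T
  i=18: R-V = 22 → W
  i=19: Q-B = 15 → P
  i=20: L-W = 15 → P
  i=21: P-S = 23 → X
  i=22: W-Y = 24 → Y
  i=23: C-J = 19 → T
  i=24: I-M = 22 → W
  i=25: H-S = 15 → P
  shifts repeat with period 6: WPPXYT

WPPXYT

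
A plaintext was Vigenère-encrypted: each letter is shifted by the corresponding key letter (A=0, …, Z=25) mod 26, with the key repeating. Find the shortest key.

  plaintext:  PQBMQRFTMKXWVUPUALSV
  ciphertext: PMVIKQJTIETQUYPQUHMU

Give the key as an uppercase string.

  i= 0: P-P =  0 → A
  i= 1: M-Q = 22 → W
  i= 2: V-B = 20 → U
  i= 3: I-M = 22 → W
  i= 4: K-Q = 20 → U
  i= 5: Q-R = 25 → Z
  i= 6: J-F =  4 → E
  i= 7: T-T =  0 → A
  i= 8: I-M = 22 → W
  i= 9: E-K = 20 → U
  i=10: T-X = 22 → W
  i=11: Q-W = 20 → U
  i=12: U-V = 25 → Z
  i=13: Y-U =  4 → E
  i=14: P-P =  0 → A
  i=15: Q-U = 22 → W
  i=16: U-A = 20 → U
  i=17: H-L = 22 → W
  i=18: M-S = 20 → U
  i=19: U-V = 25 → Z
  shifts repeat with period 7: AWUWUZE

AWUWUZE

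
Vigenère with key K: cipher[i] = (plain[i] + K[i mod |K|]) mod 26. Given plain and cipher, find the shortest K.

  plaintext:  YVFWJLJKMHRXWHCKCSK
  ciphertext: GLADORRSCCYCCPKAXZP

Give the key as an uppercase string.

IQVHFGI

  i= 0: G-Y =  8 → I
  i= 1: L-V = 16 → Q
  i= 2: A-F = 21 → V
  i= 3: D-W =  7 → H
  i= 4: O-J =  5 → F
  i= 5: R-L =  6 → G
  i= 6: R-J =  8 → I
  i= 7: S-K =  8 → I
  i= 8: C-M = 16 → Q
  i= 9: C-H = 21 → V
  i=10: Y-R =  7 → H
  i=11: C-X =  5 → F
  i=12: C-W =  6 → G
  i=13: P-H =  8 → I
  i=14: K-C =  8 → I
  i=15: A-K = 16 → Q
  i=16: X-C = 21 → V
  i=17: Z-S =  7 → H
  i=18: P-K =  5 → F
  shifts repeat with period 7: IQVHFGI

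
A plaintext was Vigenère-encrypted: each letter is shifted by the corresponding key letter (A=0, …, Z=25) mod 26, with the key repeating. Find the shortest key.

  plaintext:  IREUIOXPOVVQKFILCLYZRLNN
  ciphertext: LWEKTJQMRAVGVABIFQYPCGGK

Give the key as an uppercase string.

DFAQLVTX

  i= 0: L-I =  3 → D
  i= 1: W-R =  5 → F
  i= 2: E-E =  0 → A
  i= 3: K-U = 16 → Q
  i= 4: T-I = 11 → L
  i= 5: J-O = 21 → V
  i= 6: Q-X = 19 → T
  i= 7: M-P = 23 → X
  i= 8: R-O =  3 → D
  i= 9: A-V =  5 → F
  i=10: V-V =  0 → A
  i=11: G-Q = 16 → Q
  i=12: V-K = 11 → L
  i=13: A-F = 21 → V
  i=14: B-I = 19 → T
  i=15: I-L = 23 → X
  i=16: F-C =  3 → D
  i=17: Q-L =  5 → F
  i=18: Y-Y =  0 → A
  i=19: P-Z = 16 → Q
  i=20: C-R = 11 → L
  i=21: G-L = 21 → V
  i=22: G-N = 19 → T
  i=23: K-N = 23 → X
  shifts repeat with period 8: DFAQLVTX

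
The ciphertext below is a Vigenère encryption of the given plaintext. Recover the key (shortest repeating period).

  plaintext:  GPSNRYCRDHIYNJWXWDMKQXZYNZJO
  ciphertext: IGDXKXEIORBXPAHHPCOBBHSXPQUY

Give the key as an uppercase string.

CRLKTZ

  i= 0: I-G =  2 → C
  i= 1: G-P = 17 → R
  i= 2: D-S = 11 → L
  i= 3: X-N = 10 → K
  i= 4: K-R = 19 → T
  i= 5: X-Y = 25 → Z
  i= 6: E-C =  2 → C
  i= 7: I-R = 17 → R
  i= 8: O-D = 11 → L
  i= 9: R-H = 10 → K
  i=10: B-I = 19 → T
  i=11: X-Y = 25 → Z
  i=12: P-N =  2 → C
  i=13: A-J = 17 → R
  i=14: H-W = 11 → L
  i=15: H-X = 10 → K
  i=16: P-W = 19 → T
  i=17: C-D = 25 → Z
  i=18: O-M =  2 → C
  i=19: B-K = 17 → R
  i=20: B-Q = 11 → L
  i=21: H-X = 10 → K
  i=22: S-Z = 19 → T
  i=23: X-Y = 25 → Z
  i=24: P-N =  2 → C
  i=25: Q-Z = 17 → R
  i=26: U-J = 11 → L
  i=27: Y-O = 10 → K
  shifts repeat with period 6: CRLKTZ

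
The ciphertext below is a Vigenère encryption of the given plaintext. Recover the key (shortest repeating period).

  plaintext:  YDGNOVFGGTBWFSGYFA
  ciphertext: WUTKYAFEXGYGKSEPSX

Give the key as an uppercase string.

YRNXKFA

  i= 0: W-Y = 24 → Y
  i= 1: U-D = 17 → R
  i= 2: T-G = 13 → N
  i= 3: K-N = 23 → X
  i= 4: Y-O = 10 → K
  i= 5: A-V =  5 → F
  i= 6: F-F =  0 → A
  i= 7: E-G = 24 → Y
  i= 8: X-G = 17 → R
  i= 9: G-T = 13 → N
  i=10: Y-B = 23 → X
  i=11: G-W = 10 → K
  i=12: K-F =  5 → F
  i=13: S-S =  0 → A
  i=14: E-G = 24 → Y
  i=15: P-Y = 17 → R
  i=16: S-F = 13 → N
  i=17: X-A = 23 → X
  shifts repeat with period 7: YRNXKFA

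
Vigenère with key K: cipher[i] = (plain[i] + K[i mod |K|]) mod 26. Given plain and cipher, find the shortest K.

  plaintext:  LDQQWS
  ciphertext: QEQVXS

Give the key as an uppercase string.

  i= 0: Q-L =  5 → F
  i= 1: E-D =  1 → B
  i= 2: Q-Q =  0 → A
  i= 3: V-Q =  5 → F
  i= 4: X-W =  1 → B
  i= 5: S-S =  0 → A
  shifts repeat with period 3: FBA

FBA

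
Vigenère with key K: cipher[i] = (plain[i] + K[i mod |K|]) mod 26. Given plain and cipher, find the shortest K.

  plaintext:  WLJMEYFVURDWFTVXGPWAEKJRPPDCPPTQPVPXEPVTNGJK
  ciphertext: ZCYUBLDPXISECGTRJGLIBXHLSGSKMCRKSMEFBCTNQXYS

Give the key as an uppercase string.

  i= 0: Z-W =  3 → D
  i= 1: C-L = 17 → R
  i= 2: Y-J = 15 → P
  i= 3: U-M =  8 → I
  i= 4: B-E = 23 → X
  i= 5: L-Y = 13 → N
  i= 6: D-F = 24 → Y
  i= 7: P-V = 20 → U
  i= 8: X-U =  3 → D
  i= 9: I-R = 17 → R
  i=10: S-D = 15 → P
  i=11: E-W =  8 → I
  i=12: C-F = 23 → X
  i=13: G-T = 13 → N
  i=14: T-V = 24 → Y
  i=15: R-X = 20 → U
  i=16: J-G =  3 → D
  i=17: G-P = 17 → R
  i=18: L-W = 15 → P
  i=19: I-A =  8 → I
  i=20: B-E = 23 → X
  i=21: X-K = 13 → N
  i=22: H-J = 24 → Y
  i=23: L-R = 20 → U
  i=24: S-P =  3 → D
  i=25: G-P = 17 → R
  i=26: S-D = 15 → P
  i=27: K-C =  8 → I
  i=28: M-P = 23 → X
  i=29: C-P = 13 → N
  i=30: R-T = 24 → Y
  i=31: K-Q = 20 → U
  i=32: S-P =  3 → D
  i=33: M-V = 17 → R
  i=34: E-P = 15 → P
  i=35: F-X =  8 → I
  i=36: B-E = 23 → X
  i=37: C-P = 13 → N
  i=38: T-V = 24 → Y
  i=39: N-T = 20 → U
  i=40: Q-N =  3 → D
  i=41: X-G = 17 → R
  i=42: Y-J = 15 → P
  i=43: S-K =  8 → I
  shifts repeat with period 8: DRPIXNYU

DRPIXNYU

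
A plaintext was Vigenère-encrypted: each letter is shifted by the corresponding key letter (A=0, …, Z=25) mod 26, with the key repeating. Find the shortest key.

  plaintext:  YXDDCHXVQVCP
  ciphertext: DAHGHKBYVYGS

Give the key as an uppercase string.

FDED

  i= 0: D-Y =  5 → F
  i= 1: A-X =  3 → D
  i= 2: H-D =  4 → E
  i= 3: G-D =  3 → D
  i= 4: H-C =  5 → F
  i= 5: K-H =  3 → D
  i= 6: B-X =  4 → E
  i= 7: Y-V =  3 → D
  i= 8: V-Q =  5 → F
  i= 9: Y-V =  3 → D
  i=10: G-C =  4 → E
  i=11: S-P =  3 → D
  shifts repeat with period 4: FDED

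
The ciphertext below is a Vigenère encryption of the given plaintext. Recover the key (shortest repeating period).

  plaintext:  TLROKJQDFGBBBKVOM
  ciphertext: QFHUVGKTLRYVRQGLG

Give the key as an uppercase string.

XUQGL

  i= 0: Q-T = 23 → X
  i= 1: F-L = 20 → U
  i= 2: H-R = 16 → Q
  i= 3: U-O =  6 → G
  i= 4: V-K = 11 → L
  i= 5: G-J = 23 → X
  i= 6: K-Q = 20 → U
  i= 7: T-D = 16 → Q
  i= 8: L-F =  6 → G
  i= 9: R-G = 11 → L
  i=10: Y-B = 23 → X
  i=11: V-B = 20 → U
  i=12: R-B = 16 → Q
  i=13: Q-K =  6 → G
  i=14: G-V = 11 → L
  i=15: L-O = 23 → X
  i=16: G-M = 20 → U
  shifts repeat with period 5: XUQGL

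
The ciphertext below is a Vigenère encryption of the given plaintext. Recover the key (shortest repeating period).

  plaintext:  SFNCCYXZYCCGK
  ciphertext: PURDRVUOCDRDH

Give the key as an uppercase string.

XPEBPX

  i= 0: P-S = 23 → X
  i= 1: U-F = 15 → P
  i= 2: R-N =  4 → E
  i= 3: D-C =  1 → B
  i= 4: R-C = 15 → P
  i= 5: V-Y = 23 → X
  i= 6: U-X = 23 → X
  i= 7: O-Z = 15 → P
  i= 8: C-Y =  4 → E
  i= 9: D-C =  1 → B
  i=10: R-C = 15 → P
  i=11: D-G = 23 → X
  i=12: H-K = 23 → X
  shifts repeat with period 6: XPEBPX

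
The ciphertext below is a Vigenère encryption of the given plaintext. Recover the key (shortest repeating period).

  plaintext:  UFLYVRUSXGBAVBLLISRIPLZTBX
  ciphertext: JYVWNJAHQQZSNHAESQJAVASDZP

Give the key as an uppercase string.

  i= 0: J-U = 15 → P
  i= 1: Y-F = 19 → T
  i= 2: V-L = 10 → K
  i= 3: W-Y = 24 → Y
  i= 4: N-V = 18 → S
  i= 5: J-R = 18 → S
  i= 6: A-U =  6 → G
  i= 7: H-S = 15 → P
  i= 8: Q-X = 19 → T
  i= 9: Q-G = 10 → K
  i=10: Z-B = 24 → Y
  i=11: S-A = 18 → S
  i=12: N-V = 18 → S
  i=13: H-B =  6 → G
  i=14: A-L = 15 → P
  i=15: E-L = 19 → T
  i=16: S-I = 10 → K
  i=17: Q-S = 24 → Y
  i=18: J-R = 18 → S
  i=19: A-I = 18 → S
  i=20: V-P =  6 → G
  i=21: A-L = 15 → P
  i=22: S-Z = 19 → T
  i=23: D-T = 10 → K
  i=24: Z-B = 24 → Y
  i=25: P-X = 18 → S
  shifts repeat with period 7: PTKYSSG

PTKYSSG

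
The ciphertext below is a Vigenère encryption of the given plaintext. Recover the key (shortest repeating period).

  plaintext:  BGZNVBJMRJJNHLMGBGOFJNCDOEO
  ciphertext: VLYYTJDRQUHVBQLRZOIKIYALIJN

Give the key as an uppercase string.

UFZLYI

  i= 0: V-B = 20 → U
  i= 1: L-G =  5 → F
  i= 2: Y-Z = 25 → Z
  i= 3: Y-N = 11 → L
  i= 4: T-V = 24 → Y
  i= 5: J-B =  8 → I
  i= 6: D-J = 20 → U
  i= 7: R-M =  5 → F
  i= 8: Q-R = 25 → Z
  i= 9: U-J = 11 → L
  i=10: H-J = 24 → Y
  i=11: V-N =  8 → I
  i=12: B-H = 20 → U
  i=13: Q-L =  5 → F
  i=14: L-M = 25 → Z
  i=15: R-G = 11 → L
  i=16: Z-B = 24 → Y
  i=17: O-G =  8 → I
  i=18: I-O = 20 → U
  i=19: K-F =  5 → F
  i=20: I-J = 25 → Z
  i=21: Y-N = 11 → L
  i=22: A-C = 24 → Y
  i=23: L-D =  8 → I
  i=24: I-O = 20 → U
  i=25: J-E =  5 → F
  i=26: N-O = 25 → Z
  shifts repeat with period 6: UFZLYI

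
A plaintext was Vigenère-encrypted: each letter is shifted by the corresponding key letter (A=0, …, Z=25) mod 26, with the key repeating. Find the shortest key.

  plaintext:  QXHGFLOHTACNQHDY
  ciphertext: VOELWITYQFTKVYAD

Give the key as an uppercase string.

  i= 0: V-Q =  5 → F
  i= 1: O-X = 17 → R
  i= 2: E-H = 23 → X
  i= 3: L-G =  5 → F
  i= 4: W-F = 17 → R
  i= 5: I-L = 23 → X
  i= 6: T-O =  5 → F
  i= 7: Y-H = 17 → R
  i= 8: Q-T = 23 → X
  i= 9: F-A =  5 → F
  i=10: T-C = 17 → R
  i=11: K-N = 23 → X
  i=12: V-Q =  5 → F
  i=13: Y-H = 17 → R
  i=14: A-D = 23 → X
  i=15: D-Y =  5 → F
  shifts repeat with period 3: FRX

FRX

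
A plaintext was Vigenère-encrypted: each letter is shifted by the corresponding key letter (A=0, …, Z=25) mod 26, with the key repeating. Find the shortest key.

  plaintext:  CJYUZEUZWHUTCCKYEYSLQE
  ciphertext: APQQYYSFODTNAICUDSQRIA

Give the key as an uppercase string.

YGSWZU

  i= 0: A-C = 24 → Y
  i= 1: P-J =  6 → G
  i= 2: Q-Y = 18 → S
  i= 3: Q-U = 22 → W
  i= 4: Y-Z = 25 → Z
  i= 5: Y-E = 20 → U
  i= 6: S-U = 24 → Y
  i= 7: F-Z =  6 → G
  i= 8: O-W = 18 → S
  i= 9: D-H = 22 → W
  i=10: T-U = 25 → Z
  i=11: N-T = 20 → U
  i=12: A-C = 24 → Y
  i=13: I-C =  6 → G
  i=14: C-K = 18 → S
  i=15: U-Y = 22 → W
  i=16: D-E = 25 → Z
  i=17: S-Y = 20 → U
  i=18: Q-S = 24 → Y
  i=19: R-L =  6 → G
  i=20: I-Q = 18 → S
  i=21: A-E = 22 → W
  shifts repeat with period 6: YGSWZU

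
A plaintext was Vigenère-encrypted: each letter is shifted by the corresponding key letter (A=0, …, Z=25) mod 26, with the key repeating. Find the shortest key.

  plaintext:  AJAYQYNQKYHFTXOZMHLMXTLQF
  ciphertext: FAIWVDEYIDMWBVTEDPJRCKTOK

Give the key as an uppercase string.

FRIYF

  i= 0: F-A =  5 → F
  i= 1: A-J = 17 → R
  i= 2: I-A =  8 → I
  i= 3: W-Y = 24 → Y
  i= 4: V-Q =  5 → F
  i= 5: D-Y =  5 → F
  i= 6: E-N = 17 → R
  i= 7: Y-Q =  8 → I
  i= 8: I-K = 24 → Y
  i= 9: D-Y =  5 → F
  i=10: M-H =  5 → F
  i=11: W-F = 17 → R
  i=12: B-T =  8 → I
  i=13: V-X = 24 → Y
  i=14: T-O =  5 → F
  i=15: E-Z =  5 → F
  i=16: D-M = 17 → R
  i=17: P-H =  8 → I
  i=18: J-L = 24 → Y
  i=19: R-M =  5 → F
  i=20: C-X =  5 → F
  i=21: K-T = 17 → R
  i=22: T-L =  8 → I
  i=23: O-Q = 24 → Y
  i=24: K-F =  5 → F
  shifts repeat with period 5: FRIYF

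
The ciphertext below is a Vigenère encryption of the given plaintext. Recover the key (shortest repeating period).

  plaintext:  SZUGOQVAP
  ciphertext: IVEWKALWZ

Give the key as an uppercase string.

  i= 0: I-S = 16 → Q
  i= 1: V-Z = 22 → W
  i= 2: E-U = 10 → K
  i= 3: W-G = 16 → Q
  i= 4: K-O = 22 → W
  i= 5: A-Q = 10 → K
  i= 6: L-V = 16 → Q
  i= 7: W-A = 22 → W
  i= 8: Z-P = 10 → K
  shifts repeat with period 3: QWK

QWK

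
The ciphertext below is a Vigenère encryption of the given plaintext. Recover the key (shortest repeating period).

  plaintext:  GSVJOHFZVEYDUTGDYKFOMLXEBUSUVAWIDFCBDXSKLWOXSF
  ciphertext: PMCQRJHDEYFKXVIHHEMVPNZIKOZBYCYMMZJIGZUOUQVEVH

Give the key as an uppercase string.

  i= 0: P-G =  9 → J
  i= 1: M-S = 20 → U
  i= 2: C-V =  7 → H
  i= 3: Q-J =  7 → H
  i= 4: R-O =  3 → D
  i= 5: J-H =  2 → C
  i= 6: H-F =  2 → C
  i= 7: D-Z =  4 → E
  i= 8: E-V =  9 → J
  i= 9: Y-E = 20 → U
  i=10: F-Y =  7 → H
  i=11: K-D =  7 → H
  i=12: X-U =  3 → D
  i=13: V-T =  2 → C
  i=14: I-G =  2 → C
  i=15: H-D =  4 → E
  i=16: H-Y =  9 → J
  i=17: E-K = 20 → U
  i=18: M-F =  7 → H
  i=19: V-O =  7 → H
  i=20: P-M =  3 → D
  i=21: N-L =  2 → C
  i=22: Z-X =  2 → C
  i=23: I-E =  4 → E
  i=24: K-B =  9 → J
  i=25: O-U = 20 → U
  i=26: Z-S =  7 → H
  i=27: B-U =  7 → H
  i=28: Y-V =  3 → D
  i=29: C-A =  2 → C
  i=30: Y-W =  2 → C
  i=31: M-I =  4 → E
  i=32: M-D =  9 → J
  i=33: Z-F = 20 → U
  i=34: J-C =  7 → H
  i=35: I-B =  7 → H
  i=36: G-D =  3 → D
  i=37: Z-X =  2 → C
  i=38: U-S =  2 → C
  i=39: O-K =  4 → E
  i=40: U-L =  9 → J
  i=41: Q-W = 20 → U
  i=42: V-O =  7 → H
  i=43: E-X =  7 → H
  i=44: V-S =  3 → D
  i=45: H-F =  2 → C
  shifts repeat with period 8: JUHHDCCE

JUHHDCCE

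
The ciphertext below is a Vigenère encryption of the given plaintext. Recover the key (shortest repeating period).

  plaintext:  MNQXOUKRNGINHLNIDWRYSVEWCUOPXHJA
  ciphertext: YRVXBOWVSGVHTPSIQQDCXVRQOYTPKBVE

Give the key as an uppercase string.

  i= 0: Y-M = 12 → M
  i= 1: R-N =  4 → E
  i= 2: V-Q =  5 → F
  i= 3: X-X =  0 → A
  i= 4: B-O = 13 → N
  i= 5: O-U = 20 → U
  i= 6: W-K = 12 → M
  i= 7: V-R =  4 → E
  i= 8: S-N =  5 → F
  i= 9: G-G =  0 → A
  i=10: V-I = 13 → N
  i=11: H-N = 20 → U
  i=12: T-H = 12 → M
  i=13: P-L =  4 → E
  i=14: S-N =  5 → F
  i=15: I-I =  0 → A
  i=16: Q-D = 13 → N
  i=17: Q-W = 20 → U
  i=18: D-R = 12 → M
  i=19: C-Y =  4 → E
  i=20: X-S =  5 → F
  i=21: V-V =  0 → A
  i=22: R-E = 13 → N
  i=23: Q-W = 20 → U
  i=24: O-C = 12 → M
  i=25: Y-U =  4 → E
  i=26: T-O =  5 → F
  i=27: P-P =  0 → A
  i=28: K-X = 13 → N
  i=29: B-H = 20 → U
  i=30: V-J = 12 → M
  i=31: E-A =  4 → E
  shifts repeat with period 6: MEFANU

MEFANU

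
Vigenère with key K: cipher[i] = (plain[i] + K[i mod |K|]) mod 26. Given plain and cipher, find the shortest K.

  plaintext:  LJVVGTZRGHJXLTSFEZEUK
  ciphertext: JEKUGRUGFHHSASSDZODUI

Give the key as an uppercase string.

YVPZA

  i= 0: J-L = 24 → Y
  i= 1: E-J = 21 → V
  i= 2: K-V = 15 → P
  i= 3: U-V = 25 → Z
  i= 4: G-G =  0 → A
  i= 5: R-T = 24 → Y
  i= 6: U-Z = 21 → V
  i= 7: G-R = 15 → P
  i= 8: F-G = 25 → Z
  i= 9: H-H =  0 → A
  i=10: H-J = 24 → Y
  i=11: S-X = 21 → V
  i=12: A-L = 15 → P
  i=13: S-T = 25 → Z
  i=14: S-S =  0 → A
  i=15: D-F = 24 → Y
  i=16: Z-E = 21 → V
  i=17: O-Z = 15 → P
  i=18: D-E = 25 → Z
  i=19: U-U =  0 → A
  i=20: I-K = 24 → Y
  shifts repeat with period 5: YVPZA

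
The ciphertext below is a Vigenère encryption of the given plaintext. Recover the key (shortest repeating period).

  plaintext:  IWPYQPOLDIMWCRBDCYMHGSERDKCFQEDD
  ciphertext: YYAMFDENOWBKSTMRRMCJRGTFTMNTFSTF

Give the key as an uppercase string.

  i= 0: Y-I = 16 → Q
  i= 1: Y-W =  2 → C
  i= 2: A-P = 11 → L
  i= 3: M-Y = 14 → O
  i= 4: F-Q = 15 → P
  i= 5: D-P = 14 → O
  i= 6: E-O = 16 → Q
  i= 7: N-L =  2 → C
  i= 8: O-D = 11 → L
  i= 9: W-I = 14 → O
  i=10: B-M = 15 → P
  i=11: K-W = 14 → O
  i=12: S-C = 16 → Q
  i=13: T-R =  2 → C
  i=14: M-B = 11 → L
  i=15: R-D = 14 → O
  i=16: R-C = 15 → P
  i=17: M-Y = 14 → O
  i=18: C-M = 16 → Q
  i=19: J-H =  2 → C
  i=20: R-G = 11 → L
  i=21: G-S = 14 → O
  i=22: T-E = 15 → P
  i=23: F-R = 14 → O
  i=24: T-D = 16 → Q
  i=25: M-K =  2 → C
  i=26: N-C = 11 → L
  i=27: T-F = 14 → O
  i=28: F-Q = 15 → P
  i=29: S-E = 14 → O
  i=30: T-D = 16 → Q
  i=31: F-D =  2 → C
  shifts repeat with period 6: QCLOPO

QCLOPO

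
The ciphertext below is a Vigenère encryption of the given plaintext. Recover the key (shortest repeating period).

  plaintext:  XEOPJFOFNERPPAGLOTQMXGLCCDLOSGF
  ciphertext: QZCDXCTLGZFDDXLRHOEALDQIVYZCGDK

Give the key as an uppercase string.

TVOOOXFG

  i= 0: Q-X = 19 → T
  i= 1: Z-E = 21 → V
  i= 2: C-O = 14 → O
  i= 3: D-P = 14 → O
  i= 4: X-J = 14 → O
  i= 5: C-F = 23 → X
  i= 6: T-O =  5 → F
  i= 7: L-F =  6 → G
  i= 8: G-N = 19 → T
  i= 9: Z-E = 21 → V
  i=10: F-R = 14 → O
  i=11: D-P = 14 → O
  i=12: D-P = 14 → O
  i=13: X-A = 23 → X
  i=14: L-G =  5 → F
  i=15: R-L =  6 → G
  i=16: H-O = 19 → T
  i=17: O-T = 21 → V
  i=18: E-Q = 14 → O
  i=19: A-M = 14 → O
  i=20: L-X = 14 → O
  i=21: D-G = 23 → X
  i=22: Q-L =  5 → F
  i=23: I-C =  6 → G
  i=24: V-C = 19 → T
  i=25: Y-D = 21 → V
  i=26: Z-L = 14 → O
  i=27: C-O = 14 → O
  i=28: G-S = 14 → O
  i=29: D-G = 23 → X
  i=30: K-F =  5 → F
  shifts repeat with period 8: TVOOOXFG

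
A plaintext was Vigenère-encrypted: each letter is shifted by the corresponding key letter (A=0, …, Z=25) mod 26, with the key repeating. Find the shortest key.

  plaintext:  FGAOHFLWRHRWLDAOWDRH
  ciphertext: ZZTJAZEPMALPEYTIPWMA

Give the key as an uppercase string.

UTTVT

  i= 0: Z-F = 20 → U
  i= 1: Z-G = 19 → T
  i= 2: T-A = 19 → T
  i= 3: J-O = 21 → V
  i= 4: A-H = 19 → T
  i= 5: Z-F = 20 → U
  i= 6: E-L = 19 → T
  i= 7: P-W = 19 → T
  i= 8: M-R = 21 → V
  i= 9: A-H = 19 → T
  i=10: L-R = 20 → U
  i=11: P-W = 19 → T
  i=12: E-L = 19 → T
  i=13: Y-D = 21 → V
  i=14: T-A = 19 → T
  i=15: I-O = 20 → U
  i=16: P-W = 19 → T
  i=17: W-D = 19 → T
  i=18: M-R = 21 → V
  i=19: A-H = 19 → T
  shifts repeat with period 5: UTTVT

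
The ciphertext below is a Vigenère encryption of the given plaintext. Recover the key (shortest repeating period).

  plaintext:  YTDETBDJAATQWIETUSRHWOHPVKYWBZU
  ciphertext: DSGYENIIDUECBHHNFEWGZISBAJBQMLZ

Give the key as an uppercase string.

  i= 0: D-Y =  5 → F
  i= 1: S-T = 25 → Z
  i= 2: G-D =  3 → D
  i= 3: Y-E = 20 → U
  i= 4: E-T = 11 → L
  i= 5: N-B = 12 → M
  i= 6: I-D =  5 → F
  i= 7: I-J = 25 → Z
  i= 8: D-A =  3 → D
  i= 9: U-A = 20 → U
  i=10: E-T = 11 → L
  i=11: C-Q = 12 → M
  i=12: B-W =  5 → F
  i=13: H-I = 25 → Z
  i=14: H-E =  3 → D
  i=15: N-T = 20 → U
  i=16: F-U = 11 → L
  i=17: E-S = 12 → M
  i=18: W-R =  5 → F
  i=19: G-H = 25 → Z
  i=20: Z-W =  3 → D
  i=21: I-O = 20 → U
  i=22: S-H = 11 → L
  i=23: B-P = 12 → M
  i=24: A-V =  5 → F
  i=25: J-K = 25 → Z
  i=26: B-Y =  3 → D
  i=27: Q-W = 20 → U
  i=28: M-B = 11 → L
  i=29: L-Z = 12 → M
  i=30: Z-U =  5 → F
  shifts repeat with period 6: FZDULM

FZDULM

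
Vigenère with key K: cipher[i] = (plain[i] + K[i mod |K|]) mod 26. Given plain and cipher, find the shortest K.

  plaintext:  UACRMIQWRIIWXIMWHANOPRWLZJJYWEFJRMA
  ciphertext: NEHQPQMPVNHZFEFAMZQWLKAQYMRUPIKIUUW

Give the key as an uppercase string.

TEFZDIW

  i= 0: N-U = 19 → T
  i= 1: E-A =  4 → E
  i= 2: H-C =  5 → F
  i= 3: Q-R = 25 → Z
  i= 4: P-M =  3 → D
  i= 5: Q-I =  8 → I
  i= 6: M-Q = 22 → W
  i= 7: P-W = 19 → T
  i= 8: V-R =  4 → E
  i= 9: N-I =  5 → F
  i=10: H-I = 25 → Z
  i=11: Z-W =  3 → D
  i=12: F-X =  8 → I
  i=13: E-I = 22 → W
  i=14: F-M = 19 → T
  i=15: A-W =  4 → E
  i=16: M-H =  5 → F
  i=17: Z-A = 25 → Z
  i=18: Q-N =  3 → D
  i=19: W-O =  8 → I
  i=20: L-P = 22 → W
  i=21: K-R = 19 → T
  i=22: A-W =  4 → E
  i=23: Q-L =  5 → F
  i=24: Y-Z = 25 → Z
  i=25: M-J =  3 → D
  i=26: R-J =  8 → I
  i=27: U-Y = 22 → W
  i=28: P-W = 19 → T
  i=29: I-E =  4 → E
  i=30: K-F =  5 → F
  i=31: I-J = 25 → Z
  i=32: U-R =  3 → D
  i=33: U-M =  8 → I
  i=34: W-A = 22 → W
  shifts repeat with period 7: TEFZDIW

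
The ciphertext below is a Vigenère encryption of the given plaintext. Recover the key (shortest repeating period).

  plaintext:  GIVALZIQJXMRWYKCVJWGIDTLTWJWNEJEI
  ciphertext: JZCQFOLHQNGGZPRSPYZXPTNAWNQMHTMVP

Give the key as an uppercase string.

  i= 0: J-G =  3 → D
  i= 1: Z-I = 17 → R
  i= 2: C-V =  7 → H
  i= 3: Q-A = 16 → Q
  i= 4: F-L = 20 → U
  i= 5: O-Z = 15 → P
  i= 6: L-I =  3 → D
  i= 7: H-Q = 17 → R
  i= 8: Q-J =  7 → H
  i= 9: N-X = 16 → Q
  i=10: G-M = 20 → U
  i=11: G-R = 15 → P
  i=12: Z-W =  3 → D
  i=13: P-Y = 17 → R
  i=14: R-K =  7 → H
  i=15: S-C = 16 → Q
  i=16: P-V = 20 → U
  i=17: Y-J = 15 → P
  i=18: Z-W =  3 → D
  i=19: X-G = 17 → R
  i=20: P-I =  7 → H
  i=21: T-D = 16 → Q
  i=22: N-T = 20 → U
  i=23: A-L = 15 → P
  i=24: W-T =  3 → D
  i=25: N-W = 17 → R
  i=26: Q-J =  7 → H
  i=27: M-W = 16 → Q
  i=28: H-N = 20 → U
  i=29: T-E = 15 → P
  i=30: M-J =  3 → D
  i=31: V-E = 17 → R
  i=32: P-I =  7 → H
  shifts repeat with period 6: DRHQUP

DRHQUP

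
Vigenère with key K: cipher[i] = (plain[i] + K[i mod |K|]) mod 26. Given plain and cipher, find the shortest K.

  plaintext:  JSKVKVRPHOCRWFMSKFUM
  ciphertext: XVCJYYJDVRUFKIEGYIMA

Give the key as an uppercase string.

  i= 0: X-J = 14 → O
  i= 1: V-S =  3 → D
  i= 2: C-K = 18 → S
  i= 3: J-V = 14 → O
  i= 4: Y-K = 14 → O
  i= 5: Y-V =  3 → D
  i= 6: J-R = 18 → S
  i= 7: D-P = 14 → O
  i= 8: V-H = 14 → O
  i= 9: R-O =  3 → D
  i=10: U-C = 18 → S
  i=11: F-R = 14 → O
  i=12: K-W = 14 → O
  i=13: I-F =  3 → D
  i=14: E-M = 18 → S
  i=15: G-S = 14 → O
  i=16: Y-K = 14 → O
  i=17: I-F =  3 → D
  i=18: M-U = 18 → S
  i=19: A-M = 14 → O
  shifts repeat with period 4: ODSO

ODSO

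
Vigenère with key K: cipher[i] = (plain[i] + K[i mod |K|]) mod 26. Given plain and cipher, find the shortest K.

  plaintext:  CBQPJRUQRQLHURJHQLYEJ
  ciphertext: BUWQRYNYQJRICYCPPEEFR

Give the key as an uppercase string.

  i= 0: B-C = 25 → Z
  i= 1: U-B = 19 → T
  i= 2: W-Q =  6 → G
  i= 3: Q-P =  1 → B
  i= 4: R-J =  8 → I
  i= 5: Y-R =  7 → H
  i= 6: N-U = 19 → T
  i= 7: Y-Q =  8 → I
  i= 8: Q-R = 25 → Z
  i= 9: J-Q = 19 → T
  i=10: R-L =  6 → G
  i=11: I-H =  1 → B
  i=12: C-U =  8 → I
  i=13: Y-R =  7 → H
  i=14: C-J = 19 → T
  i=15: P-H =  8 → I
  i=16: P-Q = 25 → Z
  i=17: E-L = 19 → T
  i=18: E-Y =  6 → G
  i=19: F-E =  1 → B
  i=20: R-J =  8 → I
  shifts repeat with period 8: ZTGBIHTI

ZTGBIHTI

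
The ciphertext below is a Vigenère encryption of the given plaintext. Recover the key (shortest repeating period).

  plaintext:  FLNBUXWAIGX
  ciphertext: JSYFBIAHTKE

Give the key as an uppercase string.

  i= 0: J-F =  4 → E
  i= 1: S-L =  7 → H
  i= 2: Y-N = 11 → L
  i= 3: F-B =  4 → E
  i= 4: B-U =  7 → H
  i= 5: I-X = 11 → L
  i= 6: A-W =  4 → E
  i= 7: H-A =  7 → H
  i= 8: T-I = 11 → L
  i= 9: K-G =  4 → E
  i=10: E-X =  7 → H
  shifts repeat with period 3: EHL

EHL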